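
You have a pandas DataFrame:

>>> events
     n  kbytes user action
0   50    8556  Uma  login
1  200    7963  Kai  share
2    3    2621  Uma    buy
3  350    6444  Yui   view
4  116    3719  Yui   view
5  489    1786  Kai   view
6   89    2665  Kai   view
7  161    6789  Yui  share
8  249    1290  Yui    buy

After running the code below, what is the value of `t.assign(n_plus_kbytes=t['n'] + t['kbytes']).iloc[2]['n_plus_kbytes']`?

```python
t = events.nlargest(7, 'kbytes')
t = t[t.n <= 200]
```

6950

take 7 rows with largest kbytes:
     n  kbytes user action
0   50    8556  Uma  login
1  200    7963  Kai  share
7  161    6789  Yui  share
3  350    6444  Yui   view
4  116    3719  Yui   view
6   89    2665  Kai   view
2    3    2621  Uma    buy
filter rows where n <= 200:
     n  kbytes user action
0   50    8556  Uma  login
1  200    7963  Kai  share
7  161    6789  Yui  share
4  116    3719  Yui   view
6   89    2665  Kai   view
2    3    2621  Uma    buy
add column n_plus_kbytes = t['n'] + t['kbytes']:
     n  kbytes user action  n_plus_kbytes
0   50    8556  Uma  login           8606
1  200    7963  Kai  share           8163
7  161    6789  Yui  share           6950
4  116    3719  Yui   view           3835
6   89    2665  Kai   view           2754
2    3    2621  Uma    buy           2624
Hence 6950.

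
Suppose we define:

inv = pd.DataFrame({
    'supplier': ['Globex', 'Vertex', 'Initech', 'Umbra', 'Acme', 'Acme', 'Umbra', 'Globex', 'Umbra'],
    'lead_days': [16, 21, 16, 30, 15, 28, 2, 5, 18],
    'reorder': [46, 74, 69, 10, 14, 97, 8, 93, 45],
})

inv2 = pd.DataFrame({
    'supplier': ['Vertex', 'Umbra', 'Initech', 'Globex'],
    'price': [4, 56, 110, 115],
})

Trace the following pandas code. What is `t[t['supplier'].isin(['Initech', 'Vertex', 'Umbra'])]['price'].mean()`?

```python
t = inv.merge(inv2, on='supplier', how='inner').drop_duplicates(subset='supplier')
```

merge on 'supplier' (how='inner') → 7 rows:
  supplier  lead_days  reorder  price
0   Globex         16       46    115
1   Vertex         21       74      4
2  Initech         16       69    110
3    Umbra         30       10     56
4    Umbra          2        8     56
5   Globex          5       93    115
6    Umbra         18       45     56
drop duplicate supplier (keep=first):
  supplier  lead_days  reorder  price
0   Globex         16       46    115
1   Vertex         21       74      4
2  Initech         16       69    110
3    Umbra         30       10     56
filter rows where supplier in ['Initech', 'Vertex', 'Umbra']:
  supplier  lead_days  reorder  price
1   Vertex         21       74      4
2  Initech         16       69    110
3    Umbra         30       10     56
Taking the mean of column 'price' gives 56.6666666667.

56.6666666667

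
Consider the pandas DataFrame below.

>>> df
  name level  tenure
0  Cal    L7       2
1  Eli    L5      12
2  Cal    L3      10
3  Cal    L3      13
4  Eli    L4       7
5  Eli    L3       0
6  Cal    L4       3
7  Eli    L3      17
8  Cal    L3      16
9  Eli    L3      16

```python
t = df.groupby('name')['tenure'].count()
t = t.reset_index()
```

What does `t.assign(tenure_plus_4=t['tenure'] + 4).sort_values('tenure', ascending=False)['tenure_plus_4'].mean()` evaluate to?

9.0

group by name, count of tenure:
name
Cal    5
Eli    5
Name: tenure, dtype: int64
reset_index():
  name  tenure
0  Cal       5
1  Eli       5
add column tenure_plus_4 = t['tenure'] + 4:
  name  tenure  tenure_plus_4
0  Cal       5              9
1  Eli       5              9
sort by tenure descending:
  name  tenure  tenure_plus_4
0  Cal       5              9
1  Eli       5              9
Then the mean of column 'tenure_plus_4': 9.0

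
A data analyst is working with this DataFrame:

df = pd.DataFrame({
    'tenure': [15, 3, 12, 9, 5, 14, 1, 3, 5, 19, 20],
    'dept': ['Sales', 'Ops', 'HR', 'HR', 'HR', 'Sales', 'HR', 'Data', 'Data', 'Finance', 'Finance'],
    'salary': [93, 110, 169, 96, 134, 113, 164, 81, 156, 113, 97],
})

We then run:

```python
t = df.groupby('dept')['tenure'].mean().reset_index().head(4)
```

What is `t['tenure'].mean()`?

8.3125

group by dept, mean of tenure:
dept
Data        4.00
Finance    19.50
HR          6.75
Ops         3.00
Sales      14.50
Name: tenure, dtype: float64
reset_index():
      dept  tenure
0     Data    4.00
1  Finance   19.50
2       HR    6.75
3      Ops    3.00
4    Sales   14.50
take first 4 rows:
      dept  tenure
0     Data    4.00
1  Finance   19.50
2       HR    6.75
3      Ops    3.00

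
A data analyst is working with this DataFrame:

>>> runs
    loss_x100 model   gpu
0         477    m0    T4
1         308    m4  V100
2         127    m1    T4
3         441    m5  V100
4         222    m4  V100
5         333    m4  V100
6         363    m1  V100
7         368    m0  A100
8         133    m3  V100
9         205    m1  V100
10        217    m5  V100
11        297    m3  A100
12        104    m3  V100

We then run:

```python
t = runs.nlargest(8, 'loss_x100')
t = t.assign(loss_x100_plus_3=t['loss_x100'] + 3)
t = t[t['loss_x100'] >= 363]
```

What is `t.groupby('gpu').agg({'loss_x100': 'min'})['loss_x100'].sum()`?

take 8 rows with largest loss_x100:
    loss_x100 model   gpu
0         477    m0    T4
3         441    m5  V100
7         368    m0  A100
6         363    m1  V100
5         333    m4  V100
1         308    m4  V100
11        297    m3  A100
4         222    m4  V100
add column loss_x100_plus_3 = t['loss_x100'] + 3:
    loss_x100 model   gpu  loss_x100_plus_3
0         477    m0    T4               480
3         441    m5  V100               444
7         368    m0  A100               371
6         363    m1  V100               366
5         333    m4  V100               336
1         308    m4  V100               311
11        297    m3  A100               300
4         222    m4  V100               225
filter rows where loss_x100 >= 363:
   loss_x100 model   gpu  loss_x100_plus_3
0        477    m0    T4               480
3        441    m5  V100               444
7        368    m0  A100               371
6        363    m1  V100               366
group by gpu, min of loss_x100:
      loss_x100
gpu            
A100        368
T4          477
V100        363
The sum of column 'loss_x100' is 1208.

1208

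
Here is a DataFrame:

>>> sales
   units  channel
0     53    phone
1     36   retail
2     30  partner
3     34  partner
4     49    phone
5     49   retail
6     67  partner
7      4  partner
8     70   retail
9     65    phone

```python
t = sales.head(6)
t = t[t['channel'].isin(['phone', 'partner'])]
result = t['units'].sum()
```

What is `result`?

166

take first 6 rows:
   units  channel
0     53    phone
1     36   retail
2     30  partner
3     34  partner
4     49    phone
5     49   retail
filter rows where channel in ['phone', 'partner']:
   units  channel
0     53    phone
2     30  partner
3     34  partner
4     49    phone
Reading off the sum of column 'units', we get 166.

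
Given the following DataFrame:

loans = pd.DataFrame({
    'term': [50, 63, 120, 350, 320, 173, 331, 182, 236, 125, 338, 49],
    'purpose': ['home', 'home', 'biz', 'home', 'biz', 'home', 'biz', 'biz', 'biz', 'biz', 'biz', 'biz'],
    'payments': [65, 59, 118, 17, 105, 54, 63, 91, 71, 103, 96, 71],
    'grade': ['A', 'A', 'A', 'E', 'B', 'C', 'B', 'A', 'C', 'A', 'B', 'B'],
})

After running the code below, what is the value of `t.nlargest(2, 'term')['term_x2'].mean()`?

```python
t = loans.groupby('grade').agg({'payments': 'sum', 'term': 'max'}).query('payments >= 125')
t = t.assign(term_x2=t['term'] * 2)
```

574.0

group by grade: sum(payments), max(term):
       payments  term
grade                
A           436   182
B           335   338
C           125   236
E            17   350
filter rows where payments >= 125:
       payments  term
grade                
A           436   182
B           335   338
C           125   236
add column term_x2 = t['term'] * 2:
       payments  term  term_x2
grade                         
A           436   182      364
B           335   338      676
C           125   236      472
take 2 rows with largest term:
       payments  term  term_x2
grade                         
B           335   338      676
C           125   236      472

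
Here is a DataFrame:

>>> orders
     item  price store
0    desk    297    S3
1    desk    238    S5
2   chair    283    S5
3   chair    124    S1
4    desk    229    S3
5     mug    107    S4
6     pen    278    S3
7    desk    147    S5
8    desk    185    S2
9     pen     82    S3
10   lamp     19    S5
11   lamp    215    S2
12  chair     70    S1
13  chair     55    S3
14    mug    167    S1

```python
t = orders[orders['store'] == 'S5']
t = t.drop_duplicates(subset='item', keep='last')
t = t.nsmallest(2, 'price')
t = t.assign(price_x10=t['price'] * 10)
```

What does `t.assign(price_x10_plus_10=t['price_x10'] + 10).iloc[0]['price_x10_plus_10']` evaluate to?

200

filter rows where store == 'S5':
     item  price store
1    desk    238    S5
2   chair    283    S5
7    desk    147    S5
10   lamp     19    S5
drop duplicate item (keep=last):
     item  price store
2   chair    283    S5
7    desk    147    S5
10   lamp     19    S5
take 2 rows with smallest price:
    item  price store
10  lamp     19    S5
7   desk    147    S5
add column price_x10 = t['price'] * 10:
    item  price store  price_x10
10  lamp     19    S5        190
7   desk    147    S5       1470
add column price_x10_plus_10 = t['price_x10'] + 10:
    item  price store  price_x10  price_x10_plus_10
10  lamp     19    S5        190                200
7   desk    147    S5       1470               1480
Taking the value at position 0, column 'price_x10_plus_10' gives 200.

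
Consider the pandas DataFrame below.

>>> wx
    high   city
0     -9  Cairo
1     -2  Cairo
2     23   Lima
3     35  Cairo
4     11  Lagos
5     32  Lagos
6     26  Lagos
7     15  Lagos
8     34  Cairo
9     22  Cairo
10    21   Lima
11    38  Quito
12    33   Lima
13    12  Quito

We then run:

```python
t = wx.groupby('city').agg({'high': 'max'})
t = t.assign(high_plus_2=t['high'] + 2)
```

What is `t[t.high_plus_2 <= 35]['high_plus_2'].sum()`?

69

group by city, max of high:
       high
city       
Cairo    35
Lagos    32
Lima     33
Quito    38
add column high_plus_2 = t['high'] + 2:
       high  high_plus_2
city                    
Cairo    35           37
Lagos    32           34
Lima     33           35
Quito    38           40
filter rows where high_plus_2 <= 35:
       high  high_plus_2
city                    
Lagos    32           34
Lima     33           35
Reading off the sum of column 'high_plus_2', we get 69.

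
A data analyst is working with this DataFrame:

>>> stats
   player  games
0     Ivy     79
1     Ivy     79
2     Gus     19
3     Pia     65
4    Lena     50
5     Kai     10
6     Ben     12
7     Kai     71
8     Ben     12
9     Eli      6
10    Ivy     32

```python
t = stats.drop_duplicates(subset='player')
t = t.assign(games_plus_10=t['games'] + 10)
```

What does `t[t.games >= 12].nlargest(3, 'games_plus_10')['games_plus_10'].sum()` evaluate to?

drop duplicate player (keep=first):
  player  games
0    Ivy     79
2    Gus     19
3    Pia     65
4   Lena     50
5    Kai     10
6    Ben     12
9    Eli      6
add column games_plus_10 = t['games'] + 10:
  player  games  games_plus_10
0    Ivy     79             89
2    Gus     19             29
3    Pia     65             75
4   Lena     50             60
5    Kai     10             20
6    Ben     12             22
9    Eli      6             16
filter rows where games >= 12:
  player  games  games_plus_10
0    Ivy     79             89
2    Gus     19             29
3    Pia     65             75
4   Lena     50             60
6    Ben     12             22
take 3 rows with largest games_plus_10:
  player  games  games_plus_10
0    Ivy     79             89
3    Pia     65             75
4   Lena     50             60
The sum of column 'games_plus_10' is 224.

224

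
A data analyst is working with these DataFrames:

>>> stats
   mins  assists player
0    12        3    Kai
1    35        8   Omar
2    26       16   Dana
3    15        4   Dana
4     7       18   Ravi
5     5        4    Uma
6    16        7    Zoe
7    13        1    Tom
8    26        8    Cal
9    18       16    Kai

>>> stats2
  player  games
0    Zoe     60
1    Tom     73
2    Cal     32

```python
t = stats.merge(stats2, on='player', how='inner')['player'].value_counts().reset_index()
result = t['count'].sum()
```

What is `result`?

merge on 'player' (how='inner') → 3 rows:
   mins  assists player  games
0    16        7    Zoe     60
1    13        1    Tom     73
2    26        8    Cal     32
value_counts of player:
player
Zoe    1
Tom    1
Cal    1
Name: count, dtype: int64
reset_index():
  player  count
0    Zoe      1
1    Tom      1
2    Cal      1
So sum() = 3.

3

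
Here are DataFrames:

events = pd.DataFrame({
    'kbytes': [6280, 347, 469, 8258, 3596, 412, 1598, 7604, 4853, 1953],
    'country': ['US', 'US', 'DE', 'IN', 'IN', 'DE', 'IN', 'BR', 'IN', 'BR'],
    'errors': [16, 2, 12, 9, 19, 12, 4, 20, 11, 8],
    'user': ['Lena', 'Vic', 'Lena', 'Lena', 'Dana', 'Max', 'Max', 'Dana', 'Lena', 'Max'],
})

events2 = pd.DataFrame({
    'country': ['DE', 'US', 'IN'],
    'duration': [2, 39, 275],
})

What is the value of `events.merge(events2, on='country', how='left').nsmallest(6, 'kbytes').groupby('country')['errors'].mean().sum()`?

33.5

merge on 'country' (how='left') → 10 rows:
   kbytes country  errors  user  duration
0    6280      US      16  Lena      39.0
1     347      US       2   Vic      39.0
2     469      DE      12  Lena       2.0
3    8258      IN       9  Lena     275.0
4    3596      IN      19  Dana     275.0
5     412      DE      12   Max       2.0
6    1598      IN       4   Max     275.0
7    7604      BR      20  Dana       NaN
8    4853      IN      11  Lena     275.0
9    1953      BR       8   Max       NaN
take 6 rows with smallest kbytes:
   kbytes country  errors  user  duration
1     347      US       2   Vic      39.0
5     412      DE      12   Max       2.0
2     469      DE      12  Lena       2.0
6    1598      IN       4   Max     275.0
9    1953      BR       8   Max       NaN
4    3596      IN      19  Dana     275.0
group by country, mean of errors:
country
BR     8.0
DE    12.0
IN    11.5
US     2.0
Name: errors, dtype: float64
sum of the resulting series → 33.5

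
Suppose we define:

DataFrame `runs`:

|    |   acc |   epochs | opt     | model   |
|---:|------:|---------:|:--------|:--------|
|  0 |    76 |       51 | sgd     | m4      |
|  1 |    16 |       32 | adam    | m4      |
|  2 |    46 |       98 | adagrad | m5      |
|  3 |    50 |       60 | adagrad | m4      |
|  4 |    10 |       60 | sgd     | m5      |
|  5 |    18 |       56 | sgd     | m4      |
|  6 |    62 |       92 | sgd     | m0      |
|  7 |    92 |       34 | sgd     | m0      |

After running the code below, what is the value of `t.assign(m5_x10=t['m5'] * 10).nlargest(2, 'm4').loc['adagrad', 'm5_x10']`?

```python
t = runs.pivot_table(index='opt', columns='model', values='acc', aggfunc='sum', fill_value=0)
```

460

pivot: rows=opt, cols=model, sum(acc):
model     m0  m4  m5
opt                 
adagrad    0  50  46
adam       0  16   0
sgd      154  94  10
add column m5_x10 = t['m5'] * 10:
model     m0  m4  m5  m5_x10
opt                         
adagrad    0  50  46     460
adam       0  16   0       0
sgd      154  94  10     100
take 2 rows with largest m4:
model     m0  m4  m5  m5_x10
opt                         
sgd      154  94  10     100
adagrad    0  50  46     460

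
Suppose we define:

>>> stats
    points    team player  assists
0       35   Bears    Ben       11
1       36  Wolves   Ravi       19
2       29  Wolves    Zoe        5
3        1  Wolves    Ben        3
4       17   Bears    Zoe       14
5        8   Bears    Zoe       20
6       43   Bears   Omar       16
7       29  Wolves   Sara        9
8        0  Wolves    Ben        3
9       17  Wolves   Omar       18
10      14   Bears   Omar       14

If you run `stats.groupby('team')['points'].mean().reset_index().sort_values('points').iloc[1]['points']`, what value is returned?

23.4

group by team, mean of points:
team
Bears     23.400000
Wolves    18.666667
Name: points, dtype: float64
reset_index():
     team     points
0   Bears  23.400000
1  Wolves  18.666667
sort by points:
     team     points
1  Wolves  18.666667
0   Bears  23.400000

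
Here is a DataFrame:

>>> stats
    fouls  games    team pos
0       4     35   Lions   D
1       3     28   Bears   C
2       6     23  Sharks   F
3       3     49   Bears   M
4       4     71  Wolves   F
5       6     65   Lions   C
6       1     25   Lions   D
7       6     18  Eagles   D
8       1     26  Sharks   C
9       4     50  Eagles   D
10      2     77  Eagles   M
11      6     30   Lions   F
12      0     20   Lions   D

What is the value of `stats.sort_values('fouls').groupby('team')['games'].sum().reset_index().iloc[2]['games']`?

sort by fouls:
    fouls  games    team pos
12      0     20   Lions   D
6       1     25   Lions   D
8       1     26  Sharks   C
10      2     77  Eagles   M
1       3     28   Bears   C
3       3     49   Bears   M
0       4     35   Lions   D
4       4     71  Wolves   F
9       4     50  Eagles   D
2       6     23  Sharks   F
5       6     65   Lions   C
7       6     18  Eagles   D
11      6     30   Lions   F
group by team, sum of games:
team
Bears      77
Eagles    145
Lions     175
Sharks     49
Wolves     71
Name: games, dtype: int64
reset_index():
     team  games
0   Bears     77
1  Eagles    145
2   Lions    175
3  Sharks     49
4  Wolves     71
Then the value at position 2, column 'games': 175

175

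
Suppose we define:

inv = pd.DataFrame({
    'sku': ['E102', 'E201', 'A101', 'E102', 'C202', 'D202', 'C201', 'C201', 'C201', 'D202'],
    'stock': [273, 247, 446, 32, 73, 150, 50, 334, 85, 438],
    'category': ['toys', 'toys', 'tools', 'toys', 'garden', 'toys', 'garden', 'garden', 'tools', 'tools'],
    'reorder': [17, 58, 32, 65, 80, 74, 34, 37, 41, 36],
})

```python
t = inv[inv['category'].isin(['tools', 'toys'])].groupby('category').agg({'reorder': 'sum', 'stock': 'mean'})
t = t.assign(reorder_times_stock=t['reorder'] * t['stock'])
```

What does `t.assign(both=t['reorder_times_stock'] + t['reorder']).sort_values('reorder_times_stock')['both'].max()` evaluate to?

37771.0

filter rows where category in ['tools', 'toys']:
    sku  stock category  reorder
0  E102    273     toys       17
1  E201    247     toys       58
2  A101    446    tools       32
3  E102     32     toys       65
5  D202    150     toys       74
8  C201     85    tools       41
9  D202    438    tools       36
group by category: sum(reorder), mean(stock):
          reorder  stock
category                
tools         109  323.0
toys          214  175.5
add column reorder_times_stock = t['reorder'] * t['stock']:
          reorder  stock  reorder_times_stock
category                                     
tools         109  323.0              35207.0
toys          214  175.5              37557.0
add column both = t['reorder_times_stock'] + t['reorder']:
          reorder  stock  reorder_times_stock     both
category                                              
tools         109  323.0              35207.0  35316.0
toys          214  175.5              37557.0  37771.0
sort by reorder_times_stock:
          reorder  stock  reorder_times_stock     both
category                                              
tools         109  323.0              35207.0  35316.0
toys          214  175.5              37557.0  37771.0
Hence 37771.0.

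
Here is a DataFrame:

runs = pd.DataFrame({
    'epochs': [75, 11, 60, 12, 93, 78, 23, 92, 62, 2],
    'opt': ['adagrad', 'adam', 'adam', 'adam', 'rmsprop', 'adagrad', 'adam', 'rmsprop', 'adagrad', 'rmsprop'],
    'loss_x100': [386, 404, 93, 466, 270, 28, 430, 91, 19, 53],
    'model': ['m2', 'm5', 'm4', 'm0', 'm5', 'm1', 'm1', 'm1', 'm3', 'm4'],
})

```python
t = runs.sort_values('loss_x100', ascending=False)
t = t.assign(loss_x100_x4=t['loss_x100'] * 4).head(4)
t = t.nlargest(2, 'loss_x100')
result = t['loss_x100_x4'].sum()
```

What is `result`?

sort by loss_x100 descending:
   epochs      opt  loss_x100 model
3      12     adam        466    m0
6      23     adam        430    m1
1      11     adam        404    m5
0      75  adagrad        386    m2
4      93  rmsprop        270    m5
2      60     adam         93    m4
7      92  rmsprop         91    m1
9       2  rmsprop         53    m4
5      78  adagrad         28    m1
8      62  adagrad         19    m3
add column loss_x100_x4 = t['loss_x100'] * 4:
   epochs      opt  loss_x100 model  loss_x100_x4
3      12     adam        466    m0          1864
6      23     adam        430    m1          1720
1      11     adam        404    m5          1616
0      75  adagrad        386    m2          1544
4      93  rmsprop        270    m5          1080
2      60     adam         93    m4           372
7      92  rmsprop         91    m1           364
9       2  rmsprop         53    m4           212
5      78  adagrad         28    m1           112
8      62  adagrad         19    m3            76
take first 4 rows:
   epochs      opt  loss_x100 model  loss_x100_x4
3      12     adam        466    m0          1864
6      23     adam        430    m1          1720
1      11     adam        404    m5          1616
0      75  adagrad        386    m2          1544
take 2 rows with largest loss_x100:
   epochs   opt  loss_x100 model  loss_x100_x4
3      12  adam        466    m0          1864
6      23  adam        430    m1          1720

3584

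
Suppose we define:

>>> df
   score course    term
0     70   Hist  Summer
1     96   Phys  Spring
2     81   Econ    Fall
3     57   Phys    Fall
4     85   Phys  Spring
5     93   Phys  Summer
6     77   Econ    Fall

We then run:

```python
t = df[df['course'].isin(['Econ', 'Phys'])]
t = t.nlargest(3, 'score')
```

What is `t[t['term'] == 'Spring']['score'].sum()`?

181

filter rows where course in ['Econ', 'Phys']:
   score course    term
1     96   Phys  Spring
2     81   Econ    Fall
3     57   Phys    Fall
4     85   Phys  Spring
5     93   Phys  Summer
6     77   Econ    Fall
take 3 rows with largest score:
   score course    term
1     96   Phys  Spring
5     93   Phys  Summer
4     85   Phys  Spring
filter rows where term == 'Spring':
   score course    term
1     96   Phys  Spring
4     85   Phys  Spring
The sum of column 'score' is 181.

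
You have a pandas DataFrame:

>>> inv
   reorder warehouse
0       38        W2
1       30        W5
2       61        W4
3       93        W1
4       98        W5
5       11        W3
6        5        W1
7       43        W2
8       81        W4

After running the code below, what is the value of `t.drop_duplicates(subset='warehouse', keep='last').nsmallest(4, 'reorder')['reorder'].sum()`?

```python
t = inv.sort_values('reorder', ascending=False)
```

84

sort by reorder descending:
   reorder warehouse
4       98        W5
3       93        W1
8       81        W4
2       61        W4
7       43        W2
0       38        W2
1       30        W5
5       11        W3
6        5        W1
drop duplicate warehouse (keep=last):
   reorder warehouse
2       61        W4
0       38        W2
1       30        W5
5       11        W3
6        5        W1
take 4 rows with smallest reorder:
   reorder warehouse
6        5        W1
5       11        W3
1       30        W5
0       38        W2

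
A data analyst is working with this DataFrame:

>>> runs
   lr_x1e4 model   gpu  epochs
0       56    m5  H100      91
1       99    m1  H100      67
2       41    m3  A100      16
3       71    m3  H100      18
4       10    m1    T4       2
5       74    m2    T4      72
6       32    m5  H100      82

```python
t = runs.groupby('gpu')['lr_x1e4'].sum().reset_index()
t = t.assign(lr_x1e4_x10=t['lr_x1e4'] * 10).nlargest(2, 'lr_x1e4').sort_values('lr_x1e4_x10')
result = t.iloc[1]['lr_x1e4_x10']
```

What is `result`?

2580

group by gpu, sum of lr_x1e4:
gpu
A100     41
H100    258
T4       84
Name: lr_x1e4, dtype: int64
reset_index():
    gpu  lr_x1e4
0  A100       41
1  H100      258
2    T4       84
add column lr_x1e4_x10 = t['lr_x1e4'] * 10:
    gpu  lr_x1e4  lr_x1e4_x10
0  A100       41          410
1  H100      258         2580
2    T4       84          840
take 2 rows with largest lr_x1e4:
    gpu  lr_x1e4  lr_x1e4_x10
1  H100      258         2580
2    T4       84          840
sort by lr_x1e4_x10:
    gpu  lr_x1e4  lr_x1e4_x10
2    T4       84          840
1  H100      258         2580
The value at position 1, column 'lr_x1e4_x10' is 2580.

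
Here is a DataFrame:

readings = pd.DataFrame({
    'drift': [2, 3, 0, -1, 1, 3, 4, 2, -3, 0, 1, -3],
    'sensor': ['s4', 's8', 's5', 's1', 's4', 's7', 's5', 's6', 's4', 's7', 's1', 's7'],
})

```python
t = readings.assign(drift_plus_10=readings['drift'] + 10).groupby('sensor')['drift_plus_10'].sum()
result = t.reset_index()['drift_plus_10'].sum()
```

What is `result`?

add column drift_plus_10 = readings['drift'] + 10:
    drift sensor  drift_plus_10
0       2     s4             12
1       3     s8             13
2       0     s5             10
3      -1     s1              9
4       1     s4             11
5       3     s7             13
6       4     s5             14
7       2     s6             12
8      -3     s4              7
9       0     s7             10
10      1     s1             11
11     -3     s7              7
group by sensor, sum of drift_plus_10:
sensor
s1    20
s4    30
s5    24
s6    12
s7    30
s8    13
Name: drift_plus_10, dtype: int64
reset_index():
  sensor  drift_plus_10
0     s1             20
1     s4             30
2     s5             24
3     s6             12
4     s7             30
5     s8             13

129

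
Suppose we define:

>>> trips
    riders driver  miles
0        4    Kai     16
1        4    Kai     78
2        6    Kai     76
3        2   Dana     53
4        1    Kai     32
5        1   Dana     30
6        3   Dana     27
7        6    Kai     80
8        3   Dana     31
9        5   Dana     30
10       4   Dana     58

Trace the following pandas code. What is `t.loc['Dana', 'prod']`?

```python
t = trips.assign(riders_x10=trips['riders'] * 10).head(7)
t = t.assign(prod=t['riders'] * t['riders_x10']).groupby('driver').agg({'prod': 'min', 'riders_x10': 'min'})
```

10

add column riders_x10 = trips['riders'] * 10:
    riders driver  miles  riders_x10
0        4    Kai     16          40
1        4    Kai     78          40
2        6    Kai     76          60
3        2   Dana     53          20
4        1    Kai     32          10
5        1   Dana     30          10
6        3   Dana     27          30
7        6    Kai     80          60
8        3   Dana     31          30
9        5   Dana     30          50
10       4   Dana     58          40
take first 7 rows:
   riders driver  miles  riders_x10
0       4    Kai     16          40
1       4    Kai     78          40
2       6    Kai     76          60
3       2   Dana     53          20
4       1    Kai     32          10
5       1   Dana     30          10
6       3   Dana     27          30
add column prod = t['riders'] * t['riders_x10']:
   riders driver  miles  riders_x10  prod
0       4    Kai     16          40   160
1       4    Kai     78          40   160
2       6    Kai     76          60   360
3       2   Dana     53          20    40
4       1    Kai     32          10    10
5       1   Dana     30          10    10
6       3   Dana     27          30    90
group by driver: min(prod), min(riders_x10):
        prod  riders_x10
driver                  
Dana      10          10
Kai       10          10
The value at row 'Dana', column 'prod' is 10.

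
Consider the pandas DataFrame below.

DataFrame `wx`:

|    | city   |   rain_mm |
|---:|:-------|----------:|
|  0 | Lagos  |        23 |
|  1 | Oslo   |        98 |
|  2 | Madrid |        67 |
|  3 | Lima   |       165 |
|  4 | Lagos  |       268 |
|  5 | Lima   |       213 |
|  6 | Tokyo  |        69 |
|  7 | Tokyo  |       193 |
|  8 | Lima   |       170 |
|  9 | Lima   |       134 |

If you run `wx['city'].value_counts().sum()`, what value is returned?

10

value_counts of city:
city
Lima      4
Lagos     2
Tokyo     2
Oslo      1
Madrid    1
Name: count, dtype: int64
Then the sum of the resulting series: 10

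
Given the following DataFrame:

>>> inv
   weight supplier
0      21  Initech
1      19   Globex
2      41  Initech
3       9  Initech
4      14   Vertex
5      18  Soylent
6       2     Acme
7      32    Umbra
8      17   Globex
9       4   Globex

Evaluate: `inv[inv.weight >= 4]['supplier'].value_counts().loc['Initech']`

filter rows where weight >= 4:
   weight supplier
0      21  Initech
1      19   Globex
2      41  Initech
3       9  Initech
4      14   Vertex
5      18  Soylent
7      32    Umbra
8      17   Globex
9       4   Globex
value_counts of supplier:
supplier
Initech    3
Globex     3
Vertex     1
Soylent    1
Umbra      1
Name: count, dtype: int64
Finally, value at index 'Initech' = 3.

3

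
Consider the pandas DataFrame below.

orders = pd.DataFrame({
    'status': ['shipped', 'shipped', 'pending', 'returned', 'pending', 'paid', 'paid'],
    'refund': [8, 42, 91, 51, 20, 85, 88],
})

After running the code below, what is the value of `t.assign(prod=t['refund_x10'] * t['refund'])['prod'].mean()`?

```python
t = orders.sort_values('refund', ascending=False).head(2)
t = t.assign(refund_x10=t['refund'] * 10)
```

80125.0

sort by refund descending:
     status  refund
2   pending      91
6      paid      88
5      paid      85
3  returned      51
1   shipped      42
4   pending      20
0   shipped       8
take first 2 rows:
    status  refund
2  pending      91
6     paid      88
add column refund_x10 = t['refund'] * 10:
    status  refund  refund_x10
2  pending      91         910
6     paid      88         880
add column prod = t['refund_x10'] * t['refund']:
    status  refund  refund_x10   prod
2  pending      91         910  82810
6     paid      88         880  77440
Reading off the mean of column 'prod', we get 80125.0.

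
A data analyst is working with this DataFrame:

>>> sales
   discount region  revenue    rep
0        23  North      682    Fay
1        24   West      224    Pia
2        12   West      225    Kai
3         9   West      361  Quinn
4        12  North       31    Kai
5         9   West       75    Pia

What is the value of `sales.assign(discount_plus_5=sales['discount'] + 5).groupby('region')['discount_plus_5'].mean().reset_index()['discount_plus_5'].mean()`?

add column discount_plus_5 = sales['discount'] + 5:
   discount region  revenue    rep  discount_plus_5
0        23  North      682    Fay               28
1        24   West      224    Pia               29
2        12   West      225    Kai               17
3         9   West      361  Quinn               14
4        12  North       31    Kai               17
5         9   West       75    Pia               14
group by region, mean of discount_plus_5:
region
North    22.5
West     18.5
Name: discount_plus_5, dtype: float64
reset_index():
  region  discount_plus_5
0  North             22.5
1   West             18.5
Finally, mean of column 'discount_plus_5' = 20.5.

20.5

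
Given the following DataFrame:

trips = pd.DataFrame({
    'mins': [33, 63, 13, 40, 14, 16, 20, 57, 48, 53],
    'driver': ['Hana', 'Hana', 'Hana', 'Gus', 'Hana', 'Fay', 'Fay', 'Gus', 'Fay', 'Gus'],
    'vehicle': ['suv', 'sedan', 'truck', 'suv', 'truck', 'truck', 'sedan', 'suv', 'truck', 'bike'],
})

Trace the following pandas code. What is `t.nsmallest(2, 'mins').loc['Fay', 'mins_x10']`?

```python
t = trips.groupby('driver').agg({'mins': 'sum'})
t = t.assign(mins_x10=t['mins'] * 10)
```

group by driver, sum of mins:
        mins
driver      
Fay       84
Gus      150
Hana     123
add column mins_x10 = t['mins'] * 10:
        mins  mins_x10
driver                
Fay       84       840
Gus      150      1500
Hana     123      1230
take 2 rows with smallest mins:
        mins  mins_x10
driver                
Fay       84       840
Hana     123      1230
Reading off the value at row 'Fay', column 'mins_x10', we get 840.

840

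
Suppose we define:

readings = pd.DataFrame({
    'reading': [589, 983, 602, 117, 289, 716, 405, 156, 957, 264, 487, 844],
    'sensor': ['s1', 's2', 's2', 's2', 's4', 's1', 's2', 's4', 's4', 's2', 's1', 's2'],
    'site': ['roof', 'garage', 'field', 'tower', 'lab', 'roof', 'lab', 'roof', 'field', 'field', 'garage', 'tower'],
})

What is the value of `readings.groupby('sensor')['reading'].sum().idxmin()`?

group by sensor, sum of reading:
sensor
s1    1792
s2    3215
s4    1402
Name: reading, dtype: int64
Finally, label with the smallest value = s4.

s4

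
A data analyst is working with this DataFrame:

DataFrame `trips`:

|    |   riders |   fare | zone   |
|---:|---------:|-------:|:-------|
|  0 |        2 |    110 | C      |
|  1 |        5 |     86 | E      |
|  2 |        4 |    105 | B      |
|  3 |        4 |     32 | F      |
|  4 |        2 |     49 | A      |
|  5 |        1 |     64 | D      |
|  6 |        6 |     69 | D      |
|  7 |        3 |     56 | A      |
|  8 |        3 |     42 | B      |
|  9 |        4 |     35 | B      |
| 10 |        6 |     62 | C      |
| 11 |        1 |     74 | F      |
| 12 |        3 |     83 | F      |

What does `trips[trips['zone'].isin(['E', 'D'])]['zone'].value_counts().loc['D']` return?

2

filter rows where zone in ['E', 'D']:
   riders  fare zone
1       5    86    E
5       1    64    D
6       6    69    D
value_counts of zone:
zone
D    2
E    1
Name: count, dtype: int64
Then the value at index 'D': 2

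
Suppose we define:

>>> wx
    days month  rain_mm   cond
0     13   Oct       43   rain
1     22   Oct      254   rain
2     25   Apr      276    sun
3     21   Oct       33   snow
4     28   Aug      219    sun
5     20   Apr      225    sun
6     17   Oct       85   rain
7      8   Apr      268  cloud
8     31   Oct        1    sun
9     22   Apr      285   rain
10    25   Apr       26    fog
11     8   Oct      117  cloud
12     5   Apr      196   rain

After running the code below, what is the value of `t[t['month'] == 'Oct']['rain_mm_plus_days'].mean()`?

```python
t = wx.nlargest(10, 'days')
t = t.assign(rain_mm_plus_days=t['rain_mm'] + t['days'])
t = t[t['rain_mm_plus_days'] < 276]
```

take 10 rows with largest days:
    days month  rain_mm  cond
8     31   Oct        1   sun
4     28   Aug      219   sun
2     25   Apr      276   sun
10    25   Apr       26   fog
1     22   Oct      254  rain
9     22   Apr      285  rain
3     21   Oct       33  snow
5     20   Apr      225   sun
6     17   Oct       85  rain
0     13   Oct       43  rain
add column rain_mm_plus_days = t['rain_mm'] + t['days']:
    days month  rain_mm  cond  rain_mm_plus_days
8     31   Oct        1   sun                 32
4     28   Aug      219   sun                247
2     25   Apr      276   sun                301
10    25   Apr       26   fog                 51
1     22   Oct      254  rain                276
9     22   Apr      285  rain                307
3     21   Oct       33  snow                 54
5     20   Apr      225   sun                245
6     17   Oct       85  rain                102
0     13   Oct       43  rain                 56
filter rows where rain_mm_plus_days < 276:
    days month  rain_mm  cond  rain_mm_plus_days
8     31   Oct        1   sun                 32
4     28   Aug      219   sun                247
10    25   Apr       26   fog                 51
3     21   Oct       33  snow                 54
5     20   Apr      225   sun                245
6     17   Oct       85  rain                102
0     13   Oct       43  rain                 56
filter rows where month == 'Oct':
   days month  rain_mm  cond  rain_mm_plus_days
8    31   Oct        1   sun                 32
3    21   Oct       33  snow                 54
6    17   Oct       85  rain                102
0    13   Oct       43  rain                 56
Taking the mean of column 'rain_mm_plus_days' gives 61.0.

61.0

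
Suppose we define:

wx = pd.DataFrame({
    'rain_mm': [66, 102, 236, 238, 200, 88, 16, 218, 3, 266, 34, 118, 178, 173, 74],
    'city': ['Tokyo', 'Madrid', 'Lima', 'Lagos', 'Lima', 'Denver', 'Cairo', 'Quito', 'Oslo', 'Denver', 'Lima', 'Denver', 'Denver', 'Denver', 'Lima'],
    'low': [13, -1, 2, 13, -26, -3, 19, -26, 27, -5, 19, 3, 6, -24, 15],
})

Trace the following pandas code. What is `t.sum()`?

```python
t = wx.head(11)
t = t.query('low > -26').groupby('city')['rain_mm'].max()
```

927

take first 11 rows:
    rain_mm    city  low
0        66   Tokyo   13
1       102  Madrid   -1
2       236    Lima    2
3       238   Lagos   13
4       200    Lima  -26
5        88  Denver   -3
6        16   Cairo   19
7       218   Quito  -26
8         3    Oslo   27
9       266  Denver   -5
10       34    Lima   19
filter rows where low > -26:
    rain_mm    city  low
0        66   Tokyo   13
1       102  Madrid   -1
2       236    Lima    2
3       238   Lagos   13
5        88  Denver   -3
6        16   Cairo   19
8         3    Oslo   27
9       266  Denver   -5
10       34    Lima   19
group by city, max of rain_mm:
city
Cairo      16
Denver    266
Lagos     238
Lima      236
Madrid    102
Oslo        3
Tokyo      66
Name: rain_mm, dtype: int64
sum of the resulting series → 927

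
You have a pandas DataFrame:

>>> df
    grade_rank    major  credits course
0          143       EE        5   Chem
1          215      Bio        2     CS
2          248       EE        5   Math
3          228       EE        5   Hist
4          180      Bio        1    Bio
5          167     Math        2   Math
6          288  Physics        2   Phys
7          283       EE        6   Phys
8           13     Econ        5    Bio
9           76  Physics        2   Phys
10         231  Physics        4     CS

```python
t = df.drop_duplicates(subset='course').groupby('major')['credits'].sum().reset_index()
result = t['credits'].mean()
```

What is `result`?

6.66666666667

drop duplicate course (keep=first):
   grade_rank    major  credits course
0         143       EE        5   Chem
1         215      Bio        2     CS
2         248       EE        5   Math
3         228       EE        5   Hist
4         180      Bio        1    Bio
6         288  Physics        2   Phys
group by major, sum of credits:
major
Bio         3
EE         15
Physics     2
Name: credits, dtype: int64
reset_index():
     major  credits
0      Bio        3
1       EE       15
2  Physics        2
Hence 6.66666666667.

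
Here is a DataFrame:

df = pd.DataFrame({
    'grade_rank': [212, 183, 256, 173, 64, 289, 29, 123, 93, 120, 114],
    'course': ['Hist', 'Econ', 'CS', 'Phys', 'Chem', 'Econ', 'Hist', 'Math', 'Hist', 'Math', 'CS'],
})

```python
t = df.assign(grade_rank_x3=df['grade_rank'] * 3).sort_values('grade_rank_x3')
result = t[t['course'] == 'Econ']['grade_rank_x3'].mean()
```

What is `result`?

add column grade_rank_x3 = df['grade_rank'] * 3:
    grade_rank course  grade_rank_x3
0          212   Hist            636
1          183   Econ            549
2          256     CS            768
3          173   Phys            519
4           64   Chem            192
5          289   Econ            867
6           29   Hist             87
7          123   Math            369
8           93   Hist            279
9          120   Math            360
10         114     CS            342
sort by grade_rank_x3:
    grade_rank course  grade_rank_x3
6           29   Hist             87
4           64   Chem            192
8           93   Hist            279
10         114     CS            342
9          120   Math            360
7          123   Math            369
3          173   Phys            519
1          183   Econ            549
0          212   Hist            636
2          256     CS            768
5          289   Econ            867
filter rows where course == 'Econ':
   grade_rank course  grade_rank_x3
1         183   Econ            549
5         289   Econ            867

708.0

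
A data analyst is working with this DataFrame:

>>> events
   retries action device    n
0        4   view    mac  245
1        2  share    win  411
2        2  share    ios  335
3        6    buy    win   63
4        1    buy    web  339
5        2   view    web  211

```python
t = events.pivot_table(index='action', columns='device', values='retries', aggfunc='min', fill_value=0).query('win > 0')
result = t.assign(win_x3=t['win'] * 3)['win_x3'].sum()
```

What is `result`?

pivot: rows=action, cols=device, min(retries):
device  ios  mac  web  win
action                    
buy       0    0    1    6
share     2    0    0    2
view      0    4    2    0
filter rows where win > 0:
device  ios  mac  web  win
action                    
buy       0    0    1    6
share     2    0    0    2
add column win_x3 = t['win'] * 3:
device  ios  mac  web  win  win_x3
action                            
buy       0    0    1    6      18
share     2    0    0    2       6
Hence 24.

24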